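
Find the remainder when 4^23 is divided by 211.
24

Repeated squaring. Binary of 23 = 10111.
4^1 ≡ 4 (mod 211); 4^2 ≡ 16 (mod 211); 4^4 ≡ 45 (mod 211); 4^8 ≡ 126 (mod 211); 4^16 ≡ 51 (mod 211)
4^23 = 4^1 × 4^2 × 4^4 × 4^16 ≡ 24 (mod 211)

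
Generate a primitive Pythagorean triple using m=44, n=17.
(1647, 1496, 2225)

Euclid's formula: a = m² - n², b = 2mn, c = m² + n²
m = 44, n = 17
a = 44² - 17² = 1936 - 289 = 1647
b = 2 × 44 × 17 = 1496
c = 44² + 17² = 1936 + 289 = 2225
Verification: 1647² + 1496² = 2712609 + 2238016 = 4950625 = 2225² ✓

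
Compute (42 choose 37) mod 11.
5

Using Lucas' theorem:
Write n=42 and k=37 in base 11:
n in base 11: [3, 9]
k in base 11: [3, 4]
C(42,37) mod 11 = ∏ C(n_i, k_i) mod 11
Digit binomials (mod 11): C(3,3) = 1; C(9,4) = 126 ≡ 5
Product: 1 × 5 = 5 ≡ 5 (mod 11)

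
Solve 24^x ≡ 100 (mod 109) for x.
38

Baby-step giant-step with step n = ⌈√109⌉ = 11.
Baby steps 24^j mod 109 (j:value) for j=0..10: 0:1, 1:24, 2:31, 3:90, 4:89, 5:65, 6:34, 7:53, 8:73, 9:8, 10:83.
Giant-step multiplier: 24^(-11) ≡ 24^(108-11) = 24^97 ≡ 40 (mod 109).
Giant steps γ_i = 100·40^i mod 109: γ_0=100, γ_1=76, γ_2=97, γ_3=65 (in table at j=5).
x = i·n + j = 3·11 + 5 = 38.
Check: 24^38 ≡ 100 (mod 109).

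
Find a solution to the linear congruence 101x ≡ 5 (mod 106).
x ≡ 105 (mod 106)

gcd(101, 106) = 1, which divides 5, so solutions exist.
Find 101^(-1) mod 106 by the extended Euclidean algorithm:
106 = 1 × 101 + 5  ⟹  5 = (1)·106 + (-1)·101
101 = 20 × 5 + 1  ⟹  1 = (-20)·106 + (21)·101
So (21)·101 ≡ 1 (mod 106), i.e. 101^(-1) ≡ 21 (mod 106).
x ≡ 21 × 5 = 105 ≡ 105 (mod 106).
Check: 101 × 105 = 10605 ≡ 5 (mod 106).
Unique solution: x ≡ 105 (mod 106)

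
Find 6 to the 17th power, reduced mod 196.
20

Repeated squaring. Binary of 17 = 10001.
6^1 ≡ 6 (mod 196); 6^2 ≡ 36 (mod 196); 6^4 ≡ 120 (mod 196); 6^8 ≡ 92 (mod 196); 6^16 ≡ 36 (mod 196)
6^17 = 6^1 × 6^16 ≡ 20 (mod 196)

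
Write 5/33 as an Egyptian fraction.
1/7 + 1/116 + 1/26796

Greedy algorithm:
5/33: ceiling(33/5) = 7, use 1/7
2/231: ceiling(231/2) = 116, use 1/116
1/26796: ceiling(26796/1) = 26796, use 1/26796
Result: 5/33 = 1/7 + 1/116 + 1/26796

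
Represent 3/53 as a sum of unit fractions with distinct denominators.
1/18 + 1/954

Greedy algorithm:
3/53: ceiling(53/3) = 18, use 1/18
1/954: ceiling(954/1) = 954, use 1/954
Result: 3/53 = 1/18 + 1/954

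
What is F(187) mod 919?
678

Matrix identity: Q^n = [[F_(n+1), F_n], [F_n, F_(n-1)]] with Q = [[1,1],[1,0]].
n = 187 = 10111011₂. Square-and-multiply, entries mod 919:
Q^1 = [[1,1],[1,0]]
Q^2 = (Q^1)² = [[2,1],[1,1]]
Q^5 = (Q^2)²·Q = [[8,5],[5,3]]
Q^11 = (Q^5)²·Q = [[144,89],[89,55]]
Q^23 = (Q^11)²·Q = [[418,168],[168,250]]
Q^46 = (Q^23)² = [[768,106],[106,662]]
Q^93 = (Q^46)²·Q = [[898,34],[34,864]]
Q^187 = (Q^93)²·Q = [[851,678],[678,173]]
F_187 mod 919 = Q^187[0][1] = 678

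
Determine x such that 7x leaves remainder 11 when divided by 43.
x ≡ 20 (mod 43)

gcd(7, 43) = 1, which divides 11, so solutions exist.
Find 7^(-1) mod 43 by the extended Euclidean algorithm:
43 = 6 × 7 + 1  ⟹  1 = (1)·43 + (-6)·7
So (-6)·7 ≡ 1 (mod 43), i.e. 7^(-1) ≡ -6 ≡ 37 (mod 43).
x ≡ 37 × 11 = 407 ≡ 20 (mod 43).
Check: 7 × 20 = 140 ≡ 11 (mod 43).
Unique solution: x ≡ 20 (mod 43)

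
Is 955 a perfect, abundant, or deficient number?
deficient

Proper divisors of 955: sum = 1 + 5 + 191 = 197
Since 197 < 955, 955 is deficient.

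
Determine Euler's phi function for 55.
40

55 = 5 × 11
φ(n) = n × ∏(1 - 1/p) for each prime p dividing n
φ(55) = 55 × (1 - 1/5) × (1 - 1/11) = 40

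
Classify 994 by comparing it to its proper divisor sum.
deficient

Proper divisors of 994: sum = 1 + 2 + 7 + 14 + 71 + 142 + 497 = 734
Since 734 < 994, 994 is deficient.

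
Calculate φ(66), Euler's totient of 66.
20

66 = 2 × 3 × 11
φ(n) = n × ∏(1 - 1/p) for each prime p dividing n
φ(66) = 66 × (1 - 1/2) × (1 - 1/3) × (1 - 1/11) = 20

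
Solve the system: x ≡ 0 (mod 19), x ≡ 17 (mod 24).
209

Using Chinese Remainder Theorem:
M = 19 × 24 = 456
M1 = 24, M2 = 19
y1 = 24^(-1) mod 19 = 4
y2 = 19^(-1) mod 24 = 19
x = (0×24×4 + 17×19×19) mod 456 = 209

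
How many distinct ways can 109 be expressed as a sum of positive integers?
541946240

p(n) counts ways to write n as a sum of positive integers (order ignored).
Euler's pentagonal recurrence: p(k) = p(k-1) + p(k-2) - p(k-5) - p(k-7) + p(k-12) + p(k-15) - ... (offsets j(3j∓1)/2, signs ++--, p(0)=1, p(<0)=0).
DP table for k = 0..108: p(0)=1, p(1)=1, p(2)=2, p(3)=3, p(4)=5, p(5)=7, p(6)=11, p(7)=15, p(8)=22, p(9)=30, p(10)=42, p(11)=56, p(12)=77, p(13)=101, p(14)=135, p(15)=176, p(16)=231, p(17)=297, p(18)=385, p(19)=490, p(20)=627, p(21)=792, p(22)=1002, p(23)=1255, p(24)=1575, p(25)=1958, p(26)=2436, p(27)=3010, p(28)=3718, p(29)=4565, p(30)=5604, p(31)=6842, p(32)=8349, p(33)=10143, p(34)=12310, p(35)=14883, p(36)=17977, p(37)=21637, p(38)=26015, p(39)=31185, p(40)=37338, p(41)=44583, p(42)=53174, p(43)=63261, p(44)=75175, p(45)=89134, p(46)=105558, p(47)=124754, p(48)=147273, p(49)=173525, p(50)=204226, p(51)=239943, p(52)=281589, p(53)=329931, p(54)=386155, p(55)=451276, p(56)=526823, p(57)=614154, p(58)=715220, p(59)=831820, p(60)=966467, p(61)=1121505, p(62)=1300156, p(63)=1505499, p(64)=1741630, p(65)=2012558, p(66)=2323520, p(67)=2679689, p(68)=3087735, p(69)=3554345, p(70)=4087968, p(71)=4697205, p(72)=5392783, p(73)=6185689, p(74)=7089500, p(75)=8118264, p(76)=9289091, p(77)=10619863, p(78)=12132164, p(79)=13848650, p(80)=15796476, p(81)=18004327, p(82)=20506255, p(83)=23338469, p(84)=26543660, p(85)=30167357, p(86)=34262962, p(87)=38887673, p(88)=44108109, p(89)=49995925, p(90)=56634173, p(91)=64112359, p(92)=72533807, p(93)=82010177, p(94)=92669720, p(95)=104651419, p(96)=118114304, p(97)=133230930, p(98)=150198136, p(99)=169229875, p(100)=190569292, p(101)=214481126, p(102)=241265379, p(103)=271248950, p(104)=304801365, p(105)=342325709, p(106)=384276336, p(107)=431149389, p(108)=483502844.
Final step: p(109) = p(108) + p(107) - p(104) - p(102) + p(97) + p(94) - p(87) - p(83) + p(74) + p(69) - p(58) - p(52) + p(39) + p(32) - p(17) - p(9)
= 483502844 + 431149389 - 304801365 - 241265379 + 133230930 + 92669720 - 38887673 - 23338469 + 7089500 + 3554345 - 715220 - 281589 + 31185 + 8349 - 297 - 30
= 541946240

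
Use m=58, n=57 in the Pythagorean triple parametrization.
(115, 6612, 6613)

Euclid's formula: a = m² - n², b = 2mn, c = m² + n²
m = 58, n = 57
a = 58² - 57² = 3364 - 3249 = 115
b = 2 × 58 × 57 = 6612
c = 58² + 57² = 3364 + 3249 = 6613
Verification: 115² + 6612² = 13225 + 43718544 = 43731769 = 6613² ✓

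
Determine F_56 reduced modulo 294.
147

Matrix identity: Q^n = [[F_(n+1), F_n], [F_n, F_(n-1)]] with Q = [[1,1],[1,0]].
n = 56 = 111000₂. Square-and-multiply, entries mod 294:
Q^1 = [[1,1],[1,0]]
Q^3 = (Q^1)²·Q = [[3,2],[2,1]]
Q^7 = (Q^3)²·Q = [[21,13],[13,8]]
Q^14 = (Q^7)² = [[22,83],[83,233]]
Q^28 = (Q^14)² = [[23,291],[291,26]]
Q^56 = (Q^28)² = [[244,147],[147,97]]
F_56 mod 294 = Q^56[0][1] = 147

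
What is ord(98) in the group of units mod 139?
138

139 is prime, so ord(98) divides φ(139) = 138.
Divisors of 138: 1, 2, 3, 6, 23, 46, 69, 138.
Repeated squaring: 98^1 ≡ 98, 98^2 ≡ 13, 98^4 ≡ 30, 98^8 ≡ 66, 98^16 ≡ 47, 98^32 ≡ 124, 98^64 ≡ 86, 98^128 ≡ 29 (mod 139).
Test 98^d mod 139 for each divisor d in increasing order:
98^1 ≡ 98
98^2 ≡ 13
98^3 = 98^2·98^1 ≡ 23
98^6 = 98^4·98^2 ≡ 112
98^23 = 98^16·98^4·98^2·98^1 ≡ 43
98^46 = 98^32·98^8·98^4·98^2 ≡ 42
98^69 = 98^64·98^4·98^1 ≡ 138
98^138 = 98^128·98^8·98^2 ≡ 1  ← first divisor giving 1
The order is 138.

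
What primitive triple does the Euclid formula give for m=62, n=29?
(3003, 3596, 4685)

Euclid's formula: a = m² - n², b = 2mn, c = m² + n²
m = 62, n = 29
a = 62² - 29² = 3844 - 841 = 3003
b = 2 × 62 × 29 = 3596
c = 62² + 29² = 3844 + 841 = 4685
Verification: 3003² + 3596² = 9018009 + 12931216 = 21949225 = 4685² ✓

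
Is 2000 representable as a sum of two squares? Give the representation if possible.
8² + 44² (a=8, b=44)

Factorization: 2000 = 2^4 × 5^3
By Fermat: n is sum of two squares iff every prime p ≡ 3 (mod 4) appears to even power.
All primes ≡ 3 (mod 4) appear to even power.
Search a = 0, 1, 2, … for 2000 - a² a perfect square: first hit at a = 8: 2000 - 64 = 1936 = 44².
2000 = 8² + 44² = 64 + 1936 ✓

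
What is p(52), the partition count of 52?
281589

p(n) counts ways to write n as a sum of positive integers (order ignored).
Euler's pentagonal recurrence: p(k) = p(k-1) + p(k-2) - p(k-5) - p(k-7) + p(k-12) + p(k-15) - ... (offsets j(3j∓1)/2, signs ++--, p(0)=1, p(<0)=0).
DP table for k = 0..51: p(0)=1, p(1)=1, p(2)=2, p(3)=3, p(4)=5, p(5)=7, p(6)=11, p(7)=15, p(8)=22, p(9)=30, p(10)=42, p(11)=56, p(12)=77, p(13)=101, p(14)=135, p(15)=176, p(16)=231, p(17)=297, p(18)=385, p(19)=490, p(20)=627, p(21)=792, p(22)=1002, p(23)=1255, p(24)=1575, p(25)=1958, p(26)=2436, p(27)=3010, p(28)=3718, p(29)=4565, p(30)=5604, p(31)=6842, p(32)=8349, p(33)=10143, p(34)=12310, p(35)=14883, p(36)=17977, p(37)=21637, p(38)=26015, p(39)=31185, p(40)=37338, p(41)=44583, p(42)=53174, p(43)=63261, p(44)=75175, p(45)=89134, p(46)=105558, p(47)=124754, p(48)=147273, p(49)=173525, p(50)=204226, p(51)=239943.
Final step: p(52) = p(51) + p(50) - p(47) - p(45) + p(40) + p(37) - p(30) - p(26) + p(17) + p(12) - p(1)
= 239943 + 204226 - 124754 - 89134 + 37338 + 21637 - 5604 - 2436 + 297 + 77 - 1
= 281589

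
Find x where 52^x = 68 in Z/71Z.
41

Baby-step giant-step with step n = ⌈√71⌉ = 9.
Baby steps 52^j mod 71 (j:value) for j=0..8: 0:1, 1:52, 2:6, 3:28, 4:36, 5:26, 6:3, 7:14, 8:18.
Giant-step multiplier: 52^(-9) ≡ 52^(70-9) = 52^61 ≡ 11 (mod 71).
Giant steps γ_i = 68·11^i mod 71: γ_0=68, γ_1=38, γ_2=63, γ_3=54, γ_4=26 (in table at j=5).
x = i·n + j = 4·9 + 5 = 41.
Check: 52^41 ≡ 68 (mod 71).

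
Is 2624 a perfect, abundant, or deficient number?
abundant

Proper divisors of 2624: sum = 1 + 2 + 4 + 8 + 16 + 32 + 41 + 64 + 82 + 164 + 328 + 656 + 1312 = 2710
Since 2710 > 2624, 2624 is abundant.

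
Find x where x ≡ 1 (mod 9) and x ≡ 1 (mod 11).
1

Using Chinese Remainder Theorem:
M = 9 × 11 = 99
M1 = 11, M2 = 9
y1 = 11^(-1) mod 9 = 5
y2 = 9^(-1) mod 11 = 5
x = (1×11×5 + 1×9×5) mod 99 = 1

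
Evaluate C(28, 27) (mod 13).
2

Using Lucas' theorem:
Write n=28 and k=27 in base 13:
n in base 13: [2, 2]
k in base 13: [2, 1]
C(28,27) mod 13 = ∏ C(n_i, k_i) mod 13
Digit binomials (mod 13): C(2,2) = 1; C(2,1) = 2
Product: 1 × 2 = 2 ≡ 2 (mod 13)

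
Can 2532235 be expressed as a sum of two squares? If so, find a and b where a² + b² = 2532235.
Not possible

Factorization: 2532235 = 5 × 17 × 31^3
By Fermat: n is sum of two squares iff every prime p ≡ 3 (mod 4) appears to even power.
Prime(s) ≡ 3 (mod 4) with odd exponent: [(31, 3)]
Therefore 2532235 cannot be expressed as a² + b².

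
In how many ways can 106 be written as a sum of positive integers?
384276336

p(n) counts ways to write n as a sum of positive integers (order ignored).
Euler's pentagonal recurrence: p(k) = p(k-1) + p(k-2) - p(k-5) - p(k-7) + p(k-12) + p(k-15) - ... (offsets j(3j∓1)/2, signs ++--, p(0)=1, p(<0)=0).
DP table for k = 0..105: p(0)=1, p(1)=1, p(2)=2, p(3)=3, p(4)=5, p(5)=7, p(6)=11, p(7)=15, p(8)=22, p(9)=30, p(10)=42, p(11)=56, p(12)=77, p(13)=101, p(14)=135, p(15)=176, p(16)=231, p(17)=297, p(18)=385, p(19)=490, p(20)=627, p(21)=792, p(22)=1002, p(23)=1255, p(24)=1575, p(25)=1958, p(26)=2436, p(27)=3010, p(28)=3718, p(29)=4565, p(30)=5604, p(31)=6842, p(32)=8349, p(33)=10143, p(34)=12310, p(35)=14883, p(36)=17977, p(37)=21637, p(38)=26015, p(39)=31185, p(40)=37338, p(41)=44583, p(42)=53174, p(43)=63261, p(44)=75175, p(45)=89134, p(46)=105558, p(47)=124754, p(48)=147273, p(49)=173525, p(50)=204226, p(51)=239943, p(52)=281589, p(53)=329931, p(54)=386155, p(55)=451276, p(56)=526823, p(57)=614154, p(58)=715220, p(59)=831820, p(60)=966467, p(61)=1121505, p(62)=1300156, p(63)=1505499, p(64)=1741630, p(65)=2012558, p(66)=2323520, p(67)=2679689, p(68)=3087735, p(69)=3554345, p(70)=4087968, p(71)=4697205, p(72)=5392783, p(73)=6185689, p(74)=7089500, p(75)=8118264, p(76)=9289091, p(77)=10619863, p(78)=12132164, p(79)=13848650, p(80)=15796476, p(81)=18004327, p(82)=20506255, p(83)=23338469, p(84)=26543660, p(85)=30167357, p(86)=34262962, p(87)=38887673, p(88)=44108109, p(89)=49995925, p(90)=56634173, p(91)=64112359, p(92)=72533807, p(93)=82010177, p(94)=92669720, p(95)=104651419, p(96)=118114304, p(97)=133230930, p(98)=150198136, p(99)=169229875, p(100)=190569292, p(101)=214481126, p(102)=241265379, p(103)=271248950, p(104)=304801365, p(105)=342325709.
Final step: p(106) = p(105) + p(104) - p(101) - p(99) + p(94) + p(91) - p(84) - p(80) + p(71) + p(66) - p(55) - p(49) + p(36) + p(29) - p(14) - p(6)
= 342325709 + 304801365 - 214481126 - 169229875 + 92669720 + 64112359 - 26543660 - 15796476 + 4697205 + 2323520 - 451276 - 173525 + 17977 + 4565 - 135 - 11
= 384276336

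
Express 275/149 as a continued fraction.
[1; 1, 5, 2, 11]

Euclidean algorithm steps:
275 = 1 × 149 + 126
149 = 1 × 126 + 23
126 = 5 × 23 + 11
23 = 2 × 11 + 1
11 = 11 × 1 + 0
Continued fraction: [1; 1, 5, 2, 11]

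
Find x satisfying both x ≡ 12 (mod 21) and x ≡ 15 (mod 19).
243

Using Chinese Remainder Theorem:
M = 21 × 19 = 399
M1 = 19, M2 = 21
y1 = 19^(-1) mod 21 = 10
y2 = 21^(-1) mod 19 = 10
x = (12×19×10 + 15×21×10) mod 399 = 243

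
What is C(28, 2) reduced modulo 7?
0

Using Lucas' theorem:
Write n=28 and k=2 in base 7:
n in base 7: [4, 0]
k in base 7: [0, 2]
C(28,2) mod 7 = ∏ C(n_i, k_i) mod 7
Digit binomials (mod 7): C(4,0) = 1; C(0,2) = 0 (k_i > n_i)
Product: 1 × 0 = 0 ≡ 0 (mod 7)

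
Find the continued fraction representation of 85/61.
[1; 2, 1, 1, 5, 2]

Euclidean algorithm steps:
85 = 1 × 61 + 24
61 = 2 × 24 + 13
24 = 1 × 13 + 11
13 = 1 × 11 + 2
11 = 5 × 2 + 1
2 = 2 × 1 + 0
Continued fraction: [1; 2, 1, 1, 5, 2]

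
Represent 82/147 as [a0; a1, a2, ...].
[0; 1, 1, 3, 1, 4, 1, 2]

Euclidean algorithm steps:
82 = 0 × 147 + 82
147 = 1 × 82 + 65
82 = 1 × 65 + 17
65 = 3 × 17 + 14
17 = 1 × 14 + 3
14 = 4 × 3 + 2
3 = 1 × 2 + 1
2 = 2 × 1 + 0
Continued fraction: [0; 1, 1, 3, 1, 4, 1, 2]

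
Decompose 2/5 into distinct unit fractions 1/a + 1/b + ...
1/3 + 1/15

Greedy algorithm:
2/5: ceiling(5/2) = 3, use 1/3
1/15: ceiling(15/1) = 15, use 1/15
Result: 2/5 = 1/3 + 1/15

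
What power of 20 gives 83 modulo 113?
104

Baby-step giant-step with step n = ⌈√113⌉ = 11.
Baby steps 20^j mod 113 (j:value) for j=0..10: 0:1, 1:20, 2:61, 3:90, 4:105, 5:66, 6:77, 7:71, 8:64, 9:37, 10:62.
Giant-step multiplier: 20^(-11) ≡ 20^(112-11) = 20^101 ≡ 75 (mod 113).
Giant steps γ_i = 83·75^i mod 113: γ_0=83, γ_1=10, γ_2=72, γ_3=89, γ_4=8, γ_5=35, γ_6=26, γ_7=29, γ_8=28, γ_9=66 (in table at j=5).
x = i·n + j = 9·11 + 5 = 104.
Check: 20^104 ≡ 83 (mod 113).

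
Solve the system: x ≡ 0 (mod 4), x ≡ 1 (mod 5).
16

Using Chinese Remainder Theorem:
M = 4 × 5 = 20
M1 = 5, M2 = 4
y1 = 5^(-1) mod 4 = 1
y2 = 4^(-1) mod 5 = 4
x = (0×5×1 + 1×4×4) mod 20 = 16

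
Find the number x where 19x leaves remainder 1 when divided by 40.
19

gcd(19, 40) = 1, so the inverse exists.
Extended Euclidean algorithm on (40, 19):
40 = 2 × 19 + 2  ⟹  2 = (1)·40 + (-2)·19
19 = 9 × 2 + 1  ⟹  1 = (-9)·40 + (19)·19
So (19)·19 ≡ 1 (mod 40), i.e. 19^(-1) ≡ 19 (mod 40).
Check: 19 × 19 = 361 ≡ 1 (mod 40)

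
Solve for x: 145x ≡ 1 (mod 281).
250

gcd(145, 281) = 1, so the inverse exists.
Extended Euclidean algorithm on (281, 145):
281 = 1 × 145 + 136  ⟹  136 = (1)·281 + (-1)·145
145 = 1 × 136 + 9  ⟹  9 = (-1)·281 + (2)·145
136 = 15 × 9 + 1  ⟹  1 = (16)·281 + (-31)·145
So (-31)·145 ≡ 1 (mod 281), i.e. 145^(-1) ≡ -31 ≡ 250 (mod 281).
Check: 145 × 250 = 36250 ≡ 1 (mod 281)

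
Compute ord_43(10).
21

43 is prime, so ord(10) divides φ(43) = 42.
Divisors of 42: 1, 2, 3, 6, 7, 14, 21, 42.
Repeated squaring: 10^1 ≡ 10, 10^2 ≡ 14, 10^4 ≡ 24, 10^8 ≡ 17, 10^16 ≡ 31, 10^32 ≡ 15 (mod 43).
Test 10^d mod 43 for each divisor d in increasing order:
10^1 ≡ 10
10^2 ≡ 14
10^3 = 10^2·10^1 ≡ 11
10^6 = 10^4·10^2 ≡ 35
10^7 = 10^4·10^2·10^1 ≡ 6
10^14 = 10^8·10^4·10^2 ≡ 36
10^21 = 10^16·10^4·10^1 ≡ 1  ← first divisor giving 1
The order is 21.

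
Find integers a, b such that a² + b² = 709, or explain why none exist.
15² + 22² (a=15, b=22)

Factorization: 709 = 709
By Fermat: n is sum of two squares iff every prime p ≡ 3 (mod 4) appears to even power.
All primes ≡ 3 (mod 4) appear to even power.
Search a = 0, 1, 2, … for 709 - a² a perfect square: first hit at a = 15: 709 - 225 = 484 = 22².
709 = 15² + 22² = 225 + 484 ✓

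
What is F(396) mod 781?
492

Matrix identity: Q^n = [[F_(n+1), F_n], [F_n, F_(n-1)]] with Q = [[1,1],[1,0]].
n = 396 = 110001100₂. Square-and-multiply, entries mod 781:
Q^1 = [[1,1],[1,0]]
Q^3 = (Q^1)²·Q = [[3,2],[2,1]]
Q^6 = (Q^3)² = [[13,8],[8,5]]
Q^12 = (Q^6)² = [[233,144],[144,89]]
Q^24 = (Q^12)² = [[49,289],[289,541]]
Q^49 = (Q^24)²·Q = [[264,12],[12,252]]
Q^99 = (Q^49)²·Q = [[275,331],[331,725]]
Q^198 = (Q^99)² = [[89,637],[637,233]]
Q^396 = (Q^198)² = [[541,492],[492,49]]
F_396 mod 781 = Q^396[0][1] = 492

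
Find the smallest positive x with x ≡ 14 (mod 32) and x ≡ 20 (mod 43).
622

Using Chinese Remainder Theorem:
M = 32 × 43 = 1376
M1 = 43, M2 = 32
y1 = 43^(-1) mod 32 = 3
y2 = 32^(-1) mod 43 = 39
x = (14×43×3 + 20×32×39) mod 1376 = 622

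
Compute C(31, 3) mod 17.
7

Using Lucas' theorem:
Write n=31 and k=3 in base 17:
n in base 17: [1, 14]
k in base 17: [0, 3]
C(31,3) mod 17 = ∏ C(n_i, k_i) mod 17
Digit binomials (mod 17): C(1,0) = 1; C(14,3) = 364 ≡ 7
Product: 1 × 7 = 7 ≡ 7 (mod 17)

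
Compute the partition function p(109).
541946240

p(n) counts ways to write n as a sum of positive integers (order ignored).
Euler's pentagonal recurrence: p(k) = p(k-1) + p(k-2) - p(k-5) - p(k-7) + p(k-12) + p(k-15) - ... (offsets j(3j∓1)/2, signs ++--, p(0)=1, p(<0)=0).
DP table for k = 0..108: p(0)=1, p(1)=1, p(2)=2, p(3)=3, p(4)=5, p(5)=7, p(6)=11, p(7)=15, p(8)=22, p(9)=30, p(10)=42, p(11)=56, p(12)=77, p(13)=101, p(14)=135, p(15)=176, p(16)=231, p(17)=297, p(18)=385, p(19)=490, p(20)=627, p(21)=792, p(22)=1002, p(23)=1255, p(24)=1575, p(25)=1958, p(26)=2436, p(27)=3010, p(28)=3718, p(29)=4565, p(30)=5604, p(31)=6842, p(32)=8349, p(33)=10143, p(34)=12310, p(35)=14883, p(36)=17977, p(37)=21637, p(38)=26015, p(39)=31185, p(40)=37338, p(41)=44583, p(42)=53174, p(43)=63261, p(44)=75175, p(45)=89134, p(46)=105558, p(47)=124754, p(48)=147273, p(49)=173525, p(50)=204226, p(51)=239943, p(52)=281589, p(53)=329931, p(54)=386155, p(55)=451276, p(56)=526823, p(57)=614154, p(58)=715220, p(59)=831820, p(60)=966467, p(61)=1121505, p(62)=1300156, p(63)=1505499, p(64)=1741630, p(65)=2012558, p(66)=2323520, p(67)=2679689, p(68)=3087735, p(69)=3554345, p(70)=4087968, p(71)=4697205, p(72)=5392783, p(73)=6185689, p(74)=7089500, p(75)=8118264, p(76)=9289091, p(77)=10619863, p(78)=12132164, p(79)=13848650, p(80)=15796476, p(81)=18004327, p(82)=20506255, p(83)=23338469, p(84)=26543660, p(85)=30167357, p(86)=34262962, p(87)=38887673, p(88)=44108109, p(89)=49995925, p(90)=56634173, p(91)=64112359, p(92)=72533807, p(93)=82010177, p(94)=92669720, p(95)=104651419, p(96)=118114304, p(97)=133230930, p(98)=150198136, p(99)=169229875, p(100)=190569292, p(101)=214481126, p(102)=241265379, p(103)=271248950, p(104)=304801365, p(105)=342325709, p(106)=384276336, p(107)=431149389, p(108)=483502844.
Final step: p(109) = p(108) + p(107) - p(104) - p(102) + p(97) + p(94) - p(87) - p(83) + p(74) + p(69) - p(58) - p(52) + p(39) + p(32) - p(17) - p(9)
= 483502844 + 431149389 - 304801365 - 241265379 + 133230930 + 92669720 - 38887673 - 23338469 + 7089500 + 3554345 - 715220 - 281589 + 31185 + 8349 - 297 - 30
= 541946240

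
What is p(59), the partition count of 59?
831820

p(n) counts ways to write n as a sum of positive integers (order ignored).
Euler's pentagonal recurrence: p(k) = p(k-1) + p(k-2) - p(k-5) - p(k-7) + p(k-12) + p(k-15) - ... (offsets j(3j∓1)/2, signs ++--, p(0)=1, p(<0)=0).
DP table for k = 0..58: p(0)=1, p(1)=1, p(2)=2, p(3)=3, p(4)=5, p(5)=7, p(6)=11, p(7)=15, p(8)=22, p(9)=30, p(10)=42, p(11)=56, p(12)=77, p(13)=101, p(14)=135, p(15)=176, p(16)=231, p(17)=297, p(18)=385, p(19)=490, p(20)=627, p(21)=792, p(22)=1002, p(23)=1255, p(24)=1575, p(25)=1958, p(26)=2436, p(27)=3010, p(28)=3718, p(29)=4565, p(30)=5604, p(31)=6842, p(32)=8349, p(33)=10143, p(34)=12310, p(35)=14883, p(36)=17977, p(37)=21637, p(38)=26015, p(39)=31185, p(40)=37338, p(41)=44583, p(42)=53174, p(43)=63261, p(44)=75175, p(45)=89134, p(46)=105558, p(47)=124754, p(48)=147273, p(49)=173525, p(50)=204226, p(51)=239943, p(52)=281589, p(53)=329931, p(54)=386155, p(55)=451276, p(56)=526823, p(57)=614154, p(58)=715220.
Final step: p(59) = p(58) + p(57) - p(54) - p(52) + p(47) + p(44) - p(37) - p(33) + p(24) + p(19) - p(8) - p(2)
= 715220 + 614154 - 386155 - 281589 + 124754 + 75175 - 21637 - 10143 + 1575 + 490 - 22 - 2
= 831820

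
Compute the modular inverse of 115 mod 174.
115

gcd(115, 174) = 1, so the inverse exists.
Extended Euclidean algorithm on (174, 115):
174 = 1 × 115 + 59  ⟹  59 = (1)·174 + (-1)·115
115 = 1 × 59 + 56  ⟹  56 = (-1)·174 + (2)·115
59 = 1 × 56 + 3  ⟹  3 = (2)·174 + (-3)·115
56 = 18 × 3 + 2  ⟹  2 = (-37)·174 + (56)·115
3 = 1 × 2 + 1  ⟹  1 = (39)·174 + (-59)·115
So (-59)·115 ≡ 1 (mod 174), i.e. 115^(-1) ≡ -59 ≡ 115 (mod 174).
Check: 115 × 115 = 13225 ≡ 1 (mod 174)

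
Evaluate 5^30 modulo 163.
38

Repeated squaring. Binary of 30 = 11110.
5^1 ≡ 5 (mod 163); 5^2 ≡ 25 (mod 163); 5^4 ≡ 136 (mod 163); 5^8 ≡ 77 (mod 163); 5^16 ≡ 61 (mod 163)
5^30 = 5^2 × 5^4 × 5^8 × 5^16 ≡ 38 (mod 163)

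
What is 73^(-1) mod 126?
19

gcd(73, 126) = 1, so the inverse exists.
Extended Euclidean algorithm on (126, 73):
126 = 1 × 73 + 53  ⟹  53 = (1)·126 + (-1)·73
73 = 1 × 53 + 20  ⟹  20 = (-1)·126 + (2)·73
53 = 2 × 20 + 13  ⟹  13 = (3)·126 + (-5)·73
20 = 1 × 13 + 7  ⟹  7 = (-4)·126 + (7)·73
13 = 1 × 7 + 6  ⟹  6 = (7)·126 + (-12)·73
7 = 1 × 6 + 1  ⟹  1 = (-11)·126 + (19)·73
So (19)·73 ≡ 1 (mod 126), i.e. 73^(-1) ≡ 19 (mod 126).
Check: 73 × 19 = 1387 ≡ 1 (mod 126)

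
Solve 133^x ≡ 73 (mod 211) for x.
40

Baby-step giant-step with step n = ⌈√211⌉ = 15.
Baby steps 133^j mod 211 (j:value) for j=0..14: 0:1, 1:133, 2:176, 3:198, 4:170, 5:33, 6:169, 7:111, 8:204, 9:124, 10:34, 11:91, 12:76, 13:191, 14:83.
Giant-step multiplier: 133^(-15) ≡ 133^(210-15) = 133^195 ≡ 63 (mod 211).
Giant steps γ_i = 73·63^i mod 211: γ_0=73, γ_1=168, γ_2=34 (in table at j=10).
x = i·n + j = 2·15 + 10 = 40.
Check: 133^40 ≡ 73 (mod 211).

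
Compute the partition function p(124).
2841940500

p(n) counts ways to write n as a sum of positive integers (order ignored).
Euler's pentagonal recurrence: p(k) = p(k-1) + p(k-2) - p(k-5) - p(k-7) + p(k-12) + p(k-15) - ... (offsets j(3j∓1)/2, signs ++--, p(0)=1, p(<0)=0).
DP table for k = 0..123: p(0)=1, p(1)=1, p(2)=2, p(3)=3, p(4)=5, p(5)=7, p(6)=11, p(7)=15, p(8)=22, p(9)=30, p(10)=42, p(11)=56, p(12)=77, p(13)=101, p(14)=135, p(15)=176, p(16)=231, p(17)=297, p(18)=385, p(19)=490, p(20)=627, p(21)=792, p(22)=1002, p(23)=1255, p(24)=1575, p(25)=1958, p(26)=2436, p(27)=3010, p(28)=3718, p(29)=4565, p(30)=5604, p(31)=6842, p(32)=8349, p(33)=10143, p(34)=12310, p(35)=14883, p(36)=17977, p(37)=21637, p(38)=26015, p(39)=31185, p(40)=37338, p(41)=44583, p(42)=53174, p(43)=63261, p(44)=75175, p(45)=89134, p(46)=105558, p(47)=124754, p(48)=147273, p(49)=173525, p(50)=204226, p(51)=239943, p(52)=281589, p(53)=329931, p(54)=386155, p(55)=451276, p(56)=526823, p(57)=614154, p(58)=715220, p(59)=831820, p(60)=966467, p(61)=1121505, p(62)=1300156, p(63)=1505499, p(64)=1741630, p(65)=2012558, p(66)=2323520, p(67)=2679689, p(68)=3087735, p(69)=3554345, p(70)=4087968, p(71)=4697205, p(72)=5392783, p(73)=6185689, p(74)=7089500, p(75)=8118264, p(76)=9289091, p(77)=10619863, p(78)=12132164, p(79)=13848650, p(80)=15796476, p(81)=18004327, p(82)=20506255, p(83)=23338469, p(84)=26543660, p(85)=30167357, p(86)=34262962, p(87)=38887673, p(88)=44108109, p(89)=49995925, p(90)=56634173, p(91)=64112359, p(92)=72533807, p(93)=82010177, p(94)=92669720, p(95)=104651419, p(96)=118114304, p(97)=133230930, p(98)=150198136, p(99)=169229875, p(100)=190569292, p(101)=214481126, p(102)=241265379, p(103)=271248950, p(104)=304801365, p(105)=342325709, p(106)=384276336, p(107)=431149389, p(108)=483502844, p(109)=541946240, p(110)=607163746, p(111)=679903203, p(112)=761002156, p(113)=851376628, p(114)=952050665, p(115)=1064144451, p(116)=1188908248, p(117)=1327710076, p(118)=1482074143, p(119)=1653668665, p(120)=1844349560, p(121)=2056148051, p(122)=2291320912, p(123)=2552338241.
Final step: p(124) = p(123) + p(122) - p(119) - p(117) + p(112) + p(109) - p(102) - p(98) + p(89) + p(84) - p(73) - p(67) + p(54) + p(47) - p(32) - p(24) + p(7)
= 2552338241 + 2291320912 - 1653668665 - 1327710076 + 761002156 + 541946240 - 241265379 - 150198136 + 49995925 + 26543660 - 6185689 - 2679689 + 386155 + 124754 - 8349 - 1575 + 15
= 2841940500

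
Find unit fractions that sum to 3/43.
1/15 + 1/323 + 1/208335

Greedy algorithm:
3/43: ceiling(43/3) = 15, use 1/15
2/645: ceiling(645/2) = 323, use 1/323
1/208335: ceiling(208335/1) = 208335, use 1/208335
Result: 3/43 = 1/15 + 1/323 + 1/208335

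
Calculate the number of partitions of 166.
189334822579

p(n) counts ways to write n as a sum of positive integers (order ignored).
Euler's pentagonal recurrence: p(k) = p(k-1) + p(k-2) - p(k-5) - p(k-7) + p(k-12) + p(k-15) - ... (offsets j(3j∓1)/2, signs ++--, p(0)=1, p(<0)=0).
DP table for k = 0..165: p(0)=1, p(1)=1, p(2)=2, p(3)=3, p(4)=5, p(5)=7, p(6)=11, p(7)=15, p(8)=22, p(9)=30, p(10)=42, p(11)=56, p(12)=77, p(13)=101, p(14)=135, p(15)=176, p(16)=231, p(17)=297, p(18)=385, p(19)=490, p(20)=627, p(21)=792, p(22)=1002, p(23)=1255, p(24)=1575, p(25)=1958, p(26)=2436, p(27)=3010, p(28)=3718, p(29)=4565, p(30)=5604, p(31)=6842, p(32)=8349, p(33)=10143, p(34)=12310, p(35)=14883, p(36)=17977, p(37)=21637, p(38)=26015, p(39)=31185, p(40)=37338, p(41)=44583, p(42)=53174, p(43)=63261, p(44)=75175, p(45)=89134, p(46)=105558, p(47)=124754, p(48)=147273, p(49)=173525, p(50)=204226, p(51)=239943, p(52)=281589, p(53)=329931, p(54)=386155, p(55)=451276, p(56)=526823, p(57)=614154, p(58)=715220, p(59)=831820, p(60)=966467, p(61)=1121505, p(62)=1300156, p(63)=1505499, p(64)=1741630, p(65)=2012558, p(66)=2323520, p(67)=2679689, p(68)=3087735, p(69)=3554345, p(70)=4087968, p(71)=4697205, p(72)=5392783, p(73)=6185689, p(74)=7089500, p(75)=8118264, p(76)=9289091, p(77)=10619863, p(78)=12132164, p(79)=13848650, p(80)=15796476, p(81)=18004327, p(82)=20506255, p(83)=23338469, p(84)=26543660, p(85)=30167357, p(86)=34262962, p(87)=38887673, p(88)=44108109, p(89)=49995925, p(90)=56634173, p(91)=64112359, p(92)=72533807, p(93)=82010177, p(94)=92669720, p(95)=104651419, p(96)=118114304, p(97)=133230930, p(98)=150198136, p(99)=169229875, p(100)=190569292, p(101)=214481126, p(102)=241265379, p(103)=271248950, p(104)=304801365, p(105)=342325709, p(106)=384276336, p(107)=431149389, p(108)=483502844, p(109)=541946240, p(110)=607163746, p(111)=679903203, p(112)=761002156, p(113)=851376628, p(114)=952050665, p(115)=1064144451, p(116)=1188908248, p(117)=1327710076, p(118)=1482074143, p(119)=1653668665, p(120)=1844349560, p(121)=2056148051, p(122)=2291320912, p(123)=2552338241, p(124)=2841940500, p(125)=3163127352, p(126)=3519222692, p(127)=3913864295, p(128)=4351078600, p(129)=4835271870, p(130)=5371315400, p(131)=5964539504, p(132)=6620830889, p(133)=7346629512, p(134)=8149040695, p(135)=9035836076, p(136)=10015581680, p(137)=11097645016, p(138)=12292341831, p(139)=13610949895, p(140)=15065878135, p(141)=16670689208, p(142)=18440293320, p(143)=20390982757, p(144)=22540654445, p(145)=24908858009, p(146)=27517052599, p(147)=30388671978, p(148)=33549419497, p(149)=37027355200, p(150)=40853235313, p(151)=45060624582, p(152)=49686288421, p(153)=54770336324, p(154)=60356673280, p(155)=66493182097, p(156)=73232243759, p(157)=80630964769, p(158)=88751778802, p(159)=97662728555, p(160)=107438159466, p(161)=118159068427, p(162)=129913904637, p(163)=142798995930, p(164)=156919475295, p(165)=172389800255.
Final step: p(166) = p(165) + p(164) - p(161) - p(159) + p(154) + p(151) - p(144) - p(140) + p(131) + p(126) - p(115) - p(109) + p(96) + p(89) - p(74) - p(66) + p(49) + p(40) - p(21) - p(11)
= 172389800255 + 156919475295 - 118159068427 - 97662728555 + 60356673280 + 45060624582 - 22540654445 - 15065878135 + 5964539504 + 3519222692 - 1064144451 - 541946240 + 118114304 + 49995925 - 7089500 - 2323520 + 173525 + 37338 - 792 - 56
= 189334822579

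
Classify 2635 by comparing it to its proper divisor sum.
deficient

Proper divisors of 2635: sum = 1 + 5 + 17 + 31 + 85 + 155 + 527 = 821
Since 821 < 2635, 2635 is deficient.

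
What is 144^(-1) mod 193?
63

gcd(144, 193) = 1, so the inverse exists.
Extended Euclidean algorithm on (193, 144):
193 = 1 × 144 + 49  ⟹  49 = (1)·193 + (-1)·144
144 = 2 × 49 + 46  ⟹  46 = (-2)·193 + (3)·144
49 = 1 × 46 + 3  ⟹  3 = (3)·193 + (-4)·144
46 = 15 × 3 + 1  ⟹  1 = (-47)·193 + (63)·144
So (63)·144 ≡ 1 (mod 193), i.e. 144^(-1) ≡ 63 (mod 193).
Check: 144 × 63 = 9072 ≡ 1 (mod 193)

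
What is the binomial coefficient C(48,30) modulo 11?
0

Using Lucas' theorem:
Write n=48 and k=30 in base 11:
n in base 11: [4, 4]
k in base 11: [2, 8]
C(48,30) mod 11 = ∏ C(n_i, k_i) mod 11
Digit binomials (mod 11): C(4,2) = 6; C(4,8) = 0 (k_i > n_i)
Product: 6 × 0 = 0 ≡ 0 (mod 11)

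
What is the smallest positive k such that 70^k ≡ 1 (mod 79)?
78

79 is prime, so ord(70) divides φ(79) = 78.
Divisors of 78: 1, 2, 3, 6, 13, 26, 39, 78.
Repeated squaring: 70^1 ≡ 70, 70^2 ≡ 2, 70^4 ≡ 4, 70^8 ≡ 16, 70^16 ≡ 19, 70^32 ≡ 45, 70^64 ≡ 50 (mod 79).
Test 70^d mod 79 for each divisor d in increasing order:
70^1 ≡ 70
70^2 ≡ 2
70^3 = 70^2·70^1 ≡ 61
70^6 = 70^4·70^2 ≡ 8
70^13 = 70^8·70^4·70^1 ≡ 56
70^26 = 70^16·70^8·70^2 ≡ 55
70^39 = 70^32·70^4·70^2·70^1 ≡ 78
70^78 = 70^64·70^8·70^4·70^2 ≡ 1  ← first divisor giving 1
The order is 78.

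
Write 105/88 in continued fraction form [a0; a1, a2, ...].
[1; 5, 5, 1, 2]

Euclidean algorithm steps:
105 = 1 × 88 + 17
88 = 5 × 17 + 3
17 = 5 × 3 + 2
3 = 1 × 2 + 1
2 = 2 × 1 + 0
Continued fraction: [1; 5, 5, 1, 2]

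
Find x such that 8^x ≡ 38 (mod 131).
12

Baby-step giant-step with step n = ⌈√131⌉ = 12.
Baby steps 8^j mod 131 (j:value) for j=0..11: 0:1, 1:8, 2:64, 3:119, 4:35, 5:18, 6:13, 7:104, 8:46, 9:106, 10:62, 11:103.
Giant-step multiplier: 8^(-12) ≡ 8^(130-12) = 8^118 ≡ 100 (mod 131).
Giant steps γ_i = 38·100^i mod 131: γ_0=38, γ_1=1 (in table at j=0).
x = i·n + j = 1·12 + 0 = 12.
Check: 8^12 ≡ 38 (mod 131).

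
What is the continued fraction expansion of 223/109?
[2; 21, 1, 4]

Euclidean algorithm steps:
223 = 2 × 109 + 5
109 = 21 × 5 + 4
5 = 1 × 4 + 1
4 = 4 × 1 + 0
Continued fraction: [2; 21, 1, 4]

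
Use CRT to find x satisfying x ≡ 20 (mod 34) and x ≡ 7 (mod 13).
20

Using Chinese Remainder Theorem:
M = 34 × 13 = 442
M1 = 13, M2 = 34
y1 = 13^(-1) mod 34 = 21
y2 = 34^(-1) mod 13 = 5
x = (20×13×21 + 7×34×5) mod 442 = 20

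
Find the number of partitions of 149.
37027355200

p(n) counts ways to write n as a sum of positive integers (order ignored).
Euler's pentagonal recurrence: p(k) = p(k-1) + p(k-2) - p(k-5) - p(k-7) + p(k-12) + p(k-15) - ... (offsets j(3j∓1)/2, signs ++--, p(0)=1, p(<0)=0).
DP table for k = 0..148: p(0)=1, p(1)=1, p(2)=2, p(3)=3, p(4)=5, p(5)=7, p(6)=11, p(7)=15, p(8)=22, p(9)=30, p(10)=42, p(11)=56, p(12)=77, p(13)=101, p(14)=135, p(15)=176, p(16)=231, p(17)=297, p(18)=385, p(19)=490, p(20)=627, p(21)=792, p(22)=1002, p(23)=1255, p(24)=1575, p(25)=1958, p(26)=2436, p(27)=3010, p(28)=3718, p(29)=4565, p(30)=5604, p(31)=6842, p(32)=8349, p(33)=10143, p(34)=12310, p(35)=14883, p(36)=17977, p(37)=21637, p(38)=26015, p(39)=31185, p(40)=37338, p(41)=44583, p(42)=53174, p(43)=63261, p(44)=75175, p(45)=89134, p(46)=105558, p(47)=124754, p(48)=147273, p(49)=173525, p(50)=204226, p(51)=239943, p(52)=281589, p(53)=329931, p(54)=386155, p(55)=451276, p(56)=526823, p(57)=614154, p(58)=715220, p(59)=831820, p(60)=966467, p(61)=1121505, p(62)=1300156, p(63)=1505499, p(64)=1741630, p(65)=2012558, p(66)=2323520, p(67)=2679689, p(68)=3087735, p(69)=3554345, p(70)=4087968, p(71)=4697205, p(72)=5392783, p(73)=6185689, p(74)=7089500, p(75)=8118264, p(76)=9289091, p(77)=10619863, p(78)=12132164, p(79)=13848650, p(80)=15796476, p(81)=18004327, p(82)=20506255, p(83)=23338469, p(84)=26543660, p(85)=30167357, p(86)=34262962, p(87)=38887673, p(88)=44108109, p(89)=49995925, p(90)=56634173, p(91)=64112359, p(92)=72533807, p(93)=82010177, p(94)=92669720, p(95)=104651419, p(96)=118114304, p(97)=133230930, p(98)=150198136, p(99)=169229875, p(100)=190569292, p(101)=214481126, p(102)=241265379, p(103)=271248950, p(104)=304801365, p(105)=342325709, p(106)=384276336, p(107)=431149389, p(108)=483502844, p(109)=541946240, p(110)=607163746, p(111)=679903203, p(112)=761002156, p(113)=851376628, p(114)=952050665, p(115)=1064144451, p(116)=1188908248, p(117)=1327710076, p(118)=1482074143, p(119)=1653668665, p(120)=1844349560, p(121)=2056148051, p(122)=2291320912, p(123)=2552338241, p(124)=2841940500, p(125)=3163127352, p(126)=3519222692, p(127)=3913864295, p(128)=4351078600, p(129)=4835271870, p(130)=5371315400, p(131)=5964539504, p(132)=6620830889, p(133)=7346629512, p(134)=8149040695, p(135)=9035836076, p(136)=10015581680, p(137)=11097645016, p(138)=12292341831, p(139)=13610949895, p(140)=15065878135, p(141)=16670689208, p(142)=18440293320, p(143)=20390982757, p(144)=22540654445, p(145)=24908858009, p(146)=27517052599, p(147)=30388671978, p(148)=33549419497.
Final step: p(149) = p(148) + p(147) - p(144) - p(142) + p(137) + p(134) - p(127) - p(123) + p(114) + p(109) - p(98) - p(92) + p(79) + p(72) - p(57) - p(49) + p(32) + p(23) - p(4)
= 33549419497 + 30388671978 - 22540654445 - 18440293320 + 11097645016 + 8149040695 - 3913864295 - 2552338241 + 952050665 + 541946240 - 150198136 - 72533807 + 13848650 + 5392783 - 614154 - 173525 + 8349 + 1255 - 5
= 37027355200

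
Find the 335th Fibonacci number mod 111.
61

Matrix identity: Q^n = [[F_(n+1), F_n], [F_n, F_(n-1)]] with Q = [[1,1],[1,0]].
n = 335 = 101001111₂. Square-and-multiply, entries mod 111:
Q^1 = [[1,1],[1,0]]
Q^2 = (Q^1)² = [[2,1],[1,1]]
Q^5 = (Q^2)²·Q = [[8,5],[5,3]]
Q^10 = (Q^5)² = [[89,55],[55,34]]
Q^20 = (Q^10)² = [[68,105],[105,74]]
Q^41 = (Q^20)²·Q = [[34,109],[109,36]]
Q^83 = (Q^41)²·Q = [[21,50],[50,82]]
Q^167 = (Q^83)²·Q = [[99,55],[55,44]]
Q^335 = (Q^167)²·Q = [[45,61],[61,95]]
F_335 mod 111 = Q^335[0][1] = 61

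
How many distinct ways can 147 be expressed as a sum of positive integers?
30388671978

p(n) counts ways to write n as a sum of positive integers (order ignored).
Euler's pentagonal recurrence: p(k) = p(k-1) + p(k-2) - p(k-5) - p(k-7) + p(k-12) + p(k-15) - ... (offsets j(3j∓1)/2, signs ++--, p(0)=1, p(<0)=0).
DP table for k = 0..146: p(0)=1, p(1)=1, p(2)=2, p(3)=3, p(4)=5, p(5)=7, p(6)=11, p(7)=15, p(8)=22, p(9)=30, p(10)=42, p(11)=56, p(12)=77, p(13)=101, p(14)=135, p(15)=176, p(16)=231, p(17)=297, p(18)=385, p(19)=490, p(20)=627, p(21)=792, p(22)=1002, p(23)=1255, p(24)=1575, p(25)=1958, p(26)=2436, p(27)=3010, p(28)=3718, p(29)=4565, p(30)=5604, p(31)=6842, p(32)=8349, p(33)=10143, p(34)=12310, p(35)=14883, p(36)=17977, p(37)=21637, p(38)=26015, p(39)=31185, p(40)=37338, p(41)=44583, p(42)=53174, p(43)=63261, p(44)=75175, p(45)=89134, p(46)=105558, p(47)=124754, p(48)=147273, p(49)=173525, p(50)=204226, p(51)=239943, p(52)=281589, p(53)=329931, p(54)=386155, p(55)=451276, p(56)=526823, p(57)=614154, p(58)=715220, p(59)=831820, p(60)=966467, p(61)=1121505, p(62)=1300156, p(63)=1505499, p(64)=1741630, p(65)=2012558, p(66)=2323520, p(67)=2679689, p(68)=3087735, p(69)=3554345, p(70)=4087968, p(71)=4697205, p(72)=5392783, p(73)=6185689, p(74)=7089500, p(75)=8118264, p(76)=9289091, p(77)=10619863, p(78)=12132164, p(79)=13848650, p(80)=15796476, p(81)=18004327, p(82)=20506255, p(83)=23338469, p(84)=26543660, p(85)=30167357, p(86)=34262962, p(87)=38887673, p(88)=44108109, p(89)=49995925, p(90)=56634173, p(91)=64112359, p(92)=72533807, p(93)=82010177, p(94)=92669720, p(95)=104651419, p(96)=118114304, p(97)=133230930, p(98)=150198136, p(99)=169229875, p(100)=190569292, p(101)=214481126, p(102)=241265379, p(103)=271248950, p(104)=304801365, p(105)=342325709, p(106)=384276336, p(107)=431149389, p(108)=483502844, p(109)=541946240, p(110)=607163746, p(111)=679903203, p(112)=761002156, p(113)=851376628, p(114)=952050665, p(115)=1064144451, p(116)=1188908248, p(117)=1327710076, p(118)=1482074143, p(119)=1653668665, p(120)=1844349560, p(121)=2056148051, p(122)=2291320912, p(123)=2552338241, p(124)=2841940500, p(125)=3163127352, p(126)=3519222692, p(127)=3913864295, p(128)=4351078600, p(129)=4835271870, p(130)=5371315400, p(131)=5964539504, p(132)=6620830889, p(133)=7346629512, p(134)=8149040695, p(135)=9035836076, p(136)=10015581680, p(137)=11097645016, p(138)=12292341831, p(139)=13610949895, p(140)=15065878135, p(141)=16670689208, p(142)=18440293320, p(143)=20390982757, p(144)=22540654445, p(145)=24908858009, p(146)=27517052599.
Final step: p(147) = p(146) + p(145) - p(142) - p(140) + p(135) + p(132) - p(125) - p(121) + p(112) + p(107) - p(96) - p(90) + p(77) + p(70) - p(55) - p(47) + p(30) + p(21) - p(2)
= 27517052599 + 24908858009 - 18440293320 - 15065878135 + 9035836076 + 6620830889 - 3163127352 - 2056148051 + 761002156 + 431149389 - 118114304 - 56634173 + 10619863 + 4087968 - 451276 - 124754 + 5604 + 792 - 2
= 30388671978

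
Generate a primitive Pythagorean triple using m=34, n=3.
(1147, 204, 1165)

Euclid's formula: a = m² - n², b = 2mn, c = m² + n²
m = 34, n = 3
a = 34² - 3² = 1156 - 9 = 1147
b = 2 × 34 × 3 = 204
c = 34² + 3² = 1156 + 9 = 1165
Verification: 1147² + 204² = 1315609 + 41616 = 1357225 = 1165² ✓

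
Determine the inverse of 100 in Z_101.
100

gcd(100, 101) = 1, so the inverse exists.
Extended Euclidean algorithm on (101, 100):
101 = 1 × 100 + 1  ⟹  1 = (1)·101 + (-1)·100
So (-1)·100 ≡ 1 (mod 101), i.e. 100^(-1) ≡ -1 ≡ 100 (mod 101).
Check: 100 × 100 = 10000 ≡ 1 (mod 101)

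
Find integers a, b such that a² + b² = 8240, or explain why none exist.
Not possible

Factorization: 8240 = 2^4 × 5 × 103
By Fermat: n is sum of two squares iff every prime p ≡ 3 (mod 4) appears to even power.
Prime(s) ≡ 3 (mod 4) with odd exponent: [(103, 1)]
Therefore 8240 cannot be expressed as a² + b².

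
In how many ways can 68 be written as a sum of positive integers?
3087735

p(n) counts ways to write n as a sum of positive integers (order ignored).
Euler's pentagonal recurrence: p(k) = p(k-1) + p(k-2) - p(k-5) - p(k-7) + p(k-12) + p(k-15) - ... (offsets j(3j∓1)/2, signs ++--, p(0)=1, p(<0)=0).
DP table for k = 0..67: p(0)=1, p(1)=1, p(2)=2, p(3)=3, p(4)=5, p(5)=7, p(6)=11, p(7)=15, p(8)=22, p(9)=30, p(10)=42, p(11)=56, p(12)=77, p(13)=101, p(14)=135, p(15)=176, p(16)=231, p(17)=297, p(18)=385, p(19)=490, p(20)=627, p(21)=792, p(22)=1002, p(23)=1255, p(24)=1575, p(25)=1958, p(26)=2436, p(27)=3010, p(28)=3718, p(29)=4565, p(30)=5604, p(31)=6842, p(32)=8349, p(33)=10143, p(34)=12310, p(35)=14883, p(36)=17977, p(37)=21637, p(38)=26015, p(39)=31185, p(40)=37338, p(41)=44583, p(42)=53174, p(43)=63261, p(44)=75175, p(45)=89134, p(46)=105558, p(47)=124754, p(48)=147273, p(49)=173525, p(50)=204226, p(51)=239943, p(52)=281589, p(53)=329931, p(54)=386155, p(55)=451276, p(56)=526823, p(57)=614154, p(58)=715220, p(59)=831820, p(60)=966467, p(61)=1121505, p(62)=1300156, p(63)=1505499, p(64)=1741630, p(65)=2012558, p(66)=2323520, p(67)=2679689.
Final step: p(68) = p(67) + p(66) - p(63) - p(61) + p(56) + p(53) - p(46) - p(42) + p(33) + p(28) - p(17) - p(11)
= 2679689 + 2323520 - 1505499 - 1121505 + 526823 + 329931 - 105558 - 53174 + 10143 + 3718 - 297 - 56
= 3087735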